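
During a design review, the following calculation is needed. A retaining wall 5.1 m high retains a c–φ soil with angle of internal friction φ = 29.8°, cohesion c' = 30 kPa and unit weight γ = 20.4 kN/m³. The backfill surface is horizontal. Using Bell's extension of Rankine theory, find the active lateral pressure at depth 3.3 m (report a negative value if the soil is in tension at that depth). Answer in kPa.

K_a = (1 − sin φ)/(1 + sin φ) = 0.3360.
σ_a = K_a γ z − 2c√K_a = 0.3360×20.4×3.3 − 2×30×0.5797 = -12.16 kPa.

-12.2 kPa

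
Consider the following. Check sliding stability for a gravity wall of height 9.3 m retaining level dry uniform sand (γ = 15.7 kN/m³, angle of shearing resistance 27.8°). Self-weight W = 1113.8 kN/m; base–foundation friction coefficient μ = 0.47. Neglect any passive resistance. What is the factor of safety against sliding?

2.12

K_a = tan²(45° − 27.8°/2) = 0.3639.
P_a = ½K_aγH² = 0.5×0.3639×15.7×9.3² = 247.1 kN/m, acting at H/3 = 3.100 m above the base.
FS_sliding = μW / P_a = 0.47×1113.8 / 247.1 = 2.119.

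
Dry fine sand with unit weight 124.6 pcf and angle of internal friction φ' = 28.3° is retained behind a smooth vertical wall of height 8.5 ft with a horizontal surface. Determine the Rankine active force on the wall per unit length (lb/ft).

1610 lb/ft

K_a = tan²(45° − φ/2) = 0.3568.
P_a = ½ K_a γ H² = 0.5 × 0.3568 × 124.6 × 8.5² = 1606 lb/ft.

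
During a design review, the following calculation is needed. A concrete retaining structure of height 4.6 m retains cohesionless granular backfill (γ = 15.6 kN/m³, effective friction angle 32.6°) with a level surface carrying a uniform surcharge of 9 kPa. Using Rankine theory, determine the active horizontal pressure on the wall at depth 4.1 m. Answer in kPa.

K_a = (1 − sin φ)/(1 + sin φ) = 0.2997.
σ_v = γz + q = 15.6 × 4.1 + 9 = 72.96 kPa.
σ_h = K_a σ_v = 0.2997 × 72.96 = 21.87 kPa.

21.9 kPa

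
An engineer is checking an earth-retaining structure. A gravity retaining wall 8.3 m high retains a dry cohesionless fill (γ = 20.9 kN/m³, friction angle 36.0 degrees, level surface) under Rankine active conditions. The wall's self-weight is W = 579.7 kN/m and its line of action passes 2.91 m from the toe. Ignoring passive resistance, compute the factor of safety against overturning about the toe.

K_a = tan²(45° − 36.0°/2) = 0.2596.
P_a = ½K_aγH² = 0.5×0.2596×20.9×8.3² = 186.9 kN/m, acting at H/3 = 2.767 m above the base.
Overturning moment M_o = P_a × H/3 = 186.9 × 2.767 = 517.1.
Resisting moment M_r = W × 2.91 = 579.7 × 2.91 = 1687.
FS_overturning = M_r/M_o = 1687/517.1 = 3.262.

3.26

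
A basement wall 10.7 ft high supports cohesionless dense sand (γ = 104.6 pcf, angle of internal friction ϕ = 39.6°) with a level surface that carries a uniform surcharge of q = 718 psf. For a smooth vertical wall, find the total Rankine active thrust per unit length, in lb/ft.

3030 lb/ft

K_a = tan²(45° − φ/2) = 0.2214.
Soil triangle: ½ K_a γ H² = 0.5×0.2214×104.6×10.7² = 1326 lb/ft.
Surcharge rectangle: K_a q H = 0.2214×718×10.7 = 1701 lb/ft.
Total = 1326 + 1701 = 3027 lb/ft.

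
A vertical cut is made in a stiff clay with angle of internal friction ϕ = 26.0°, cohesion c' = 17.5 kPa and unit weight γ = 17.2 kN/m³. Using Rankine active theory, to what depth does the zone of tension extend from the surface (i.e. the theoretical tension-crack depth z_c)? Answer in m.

K_a = tan²(45° − 26.0°/2) = 0.3905; √K_a = 0.6249.
The active pressure is zero where K_a γ z = 2c√K_a, so z_c = 2c/(γ√K_a) = 2×17.5/(17.2×0.6249) = 3.256 m.

3.26 m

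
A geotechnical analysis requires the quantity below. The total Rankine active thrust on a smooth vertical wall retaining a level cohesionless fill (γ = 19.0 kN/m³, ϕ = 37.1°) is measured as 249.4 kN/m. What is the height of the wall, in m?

10.3 m

K_a = 0.2475. P_a = ½ K_a γ H² ⇒ H = √(2P_a/(K_a γ)).
H = √(2×249.4/(0.2475×19.0)) = 10.30 m.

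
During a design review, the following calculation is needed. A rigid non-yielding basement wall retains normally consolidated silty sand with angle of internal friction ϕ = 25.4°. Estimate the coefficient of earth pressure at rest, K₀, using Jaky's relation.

K₀ = 1 − sin φ' = 1 − sin 25.4° = 0.5711.

0.571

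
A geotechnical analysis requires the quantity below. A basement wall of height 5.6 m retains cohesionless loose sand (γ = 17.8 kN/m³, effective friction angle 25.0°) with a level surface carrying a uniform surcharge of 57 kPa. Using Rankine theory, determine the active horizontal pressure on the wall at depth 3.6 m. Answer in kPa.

K_a = (1 − sin φ)/(1 + sin φ) = 0.4059.
σ_v = γz + q = 17.8 × 3.6 + 57 = 121.1 kPa.
σ_h = K_a σ_v = 0.4059 × 121.1 = 49.14 kPa.

49.1 kPa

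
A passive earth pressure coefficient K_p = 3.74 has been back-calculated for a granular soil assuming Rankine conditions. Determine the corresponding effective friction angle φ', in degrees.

K_p = (1+sin φ)/(1−sin φ) ⇒ sin φ = (K_p − 1)/(K_p + 1) = 0.5781.
φ = arcsin(0.5781) = 35.31°.

35.3°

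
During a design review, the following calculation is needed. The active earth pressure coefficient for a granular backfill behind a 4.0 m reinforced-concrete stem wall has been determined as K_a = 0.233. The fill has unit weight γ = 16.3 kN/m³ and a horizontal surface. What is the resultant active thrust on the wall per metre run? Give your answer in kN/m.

P = ½ K_a γ H² = 0.5 × 0.233 × 16.3 × 4.0² = 30.38 kN/m.

30.4 kN/m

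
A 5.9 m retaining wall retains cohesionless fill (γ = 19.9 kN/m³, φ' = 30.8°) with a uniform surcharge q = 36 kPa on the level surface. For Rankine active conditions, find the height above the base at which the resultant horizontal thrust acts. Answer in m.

K_a = 0.3227.
Triangular part P₁ = ½K_aγH² = 111.8 at H/3 = 1.967 m; rectangular part P₂ = K_a q H = 68.54 at H/2 = 2.950 m.
ȳ = (P₁·1.967 + P₂·2.950)/(P₁+P₂) = 2.340 m.

2.34 m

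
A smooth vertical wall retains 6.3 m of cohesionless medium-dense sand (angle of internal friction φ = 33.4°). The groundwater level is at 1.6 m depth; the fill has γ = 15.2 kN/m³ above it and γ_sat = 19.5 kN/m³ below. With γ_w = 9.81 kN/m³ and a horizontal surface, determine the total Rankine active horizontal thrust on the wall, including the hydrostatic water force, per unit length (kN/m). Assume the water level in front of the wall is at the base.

K_a = tan²(45° − φ/2) = 0.2899.
γ' = 19.5 − 9.81 = 9.690 kN/m³. Depth below WT = 4.7 m.
σ'_h at WT = K_a γ d_w = 7.051 kPa; at base = 7.051 + K_a γ' × 4.7 = 20.25 kPa.
P₁ (0–1.6 m) = ½×7.051×1.6 = 5.641. P₂ (1.6–6.3 m) = ½(7.051+20.25)×4.7 = 64.17.
P_w = ½ γ_w h₂² = 0.5×9.81×4.7² = 108.4. Total = 5.641+64.17+108.4 = 178.2 kN/m.

178 kN/m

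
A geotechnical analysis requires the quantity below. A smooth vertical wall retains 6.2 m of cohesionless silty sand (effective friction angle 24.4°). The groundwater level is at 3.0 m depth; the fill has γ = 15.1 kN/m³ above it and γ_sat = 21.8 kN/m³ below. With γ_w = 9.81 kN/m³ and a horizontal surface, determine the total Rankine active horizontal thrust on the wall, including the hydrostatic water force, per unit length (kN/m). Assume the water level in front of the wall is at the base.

K_a = tan²(45° − φ/2) = 0.4153.
γ' = 21.8 − 9.81 = 11.99 kN/m³. Depth below WT = 3.2 m.
σ'_h at WT = K_a γ d_w = 18.81 kPa; at base = 18.81 + K_a γ' × 3.2 = 34.75 kPa.
P₁ (0–3.0 m) = ½×18.81×3.0 = 28.22. P₂ (3.0–6.2 m) = ½(18.81+34.75)×3.2 = 85.70.
P_w = ½ γ_w h₂² = 0.5×9.81×3.2² = 50.23. Total = 28.22+85.70+50.23 = 164.1 kN/m.

164 kN/m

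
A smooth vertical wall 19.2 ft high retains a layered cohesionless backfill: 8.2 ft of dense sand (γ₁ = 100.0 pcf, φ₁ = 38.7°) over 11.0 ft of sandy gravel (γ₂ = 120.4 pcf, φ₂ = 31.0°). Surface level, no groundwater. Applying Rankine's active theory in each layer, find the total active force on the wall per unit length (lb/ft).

5990 lb/ft

K_a1 = tan²(45°−38.7°/2) = 0.2306; K_a2 = tan²(45°−31.0°/2) = 0.3201.
Layer 1: σ at base = K_a1 γ₁ h₁ = 189.1 psf; P₁ = ½×189.1×8.2 = 775.2.
Layer 2: σ_v at top = γ₁h₁ = 820.0; σ_h top = K_a2×820.0 = 262.5; σ_h base = K_a2×(820.0+120.4×11.0) = 686.4.
P₂ = ½(262.5+686.4)×11.0 = 5219. Total P_a = 775.2+5219 = 5994 lb/ft.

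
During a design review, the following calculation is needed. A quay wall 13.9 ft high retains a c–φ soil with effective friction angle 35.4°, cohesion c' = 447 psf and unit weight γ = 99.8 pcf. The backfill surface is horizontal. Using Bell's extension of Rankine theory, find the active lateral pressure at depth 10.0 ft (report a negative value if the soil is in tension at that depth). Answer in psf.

K_a = (1 − sin φ)/(1 + sin φ) = 0.2664.
σ_a = K_a γ z − 2c√K_a = 0.2664×99.8×10.0 − 2×447×0.5161 = -195.6 psf.

-196 psf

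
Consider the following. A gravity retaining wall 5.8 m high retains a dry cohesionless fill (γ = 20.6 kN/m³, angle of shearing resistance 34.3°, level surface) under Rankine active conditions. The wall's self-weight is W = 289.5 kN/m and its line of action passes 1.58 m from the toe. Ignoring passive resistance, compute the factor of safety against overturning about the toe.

K_a = tan²(45° − 34.3°/2) = 0.2792.
P_a = ½K_aγH² = 0.5×0.2792×20.6×5.8² = 96.73 kN/m, acting at H/3 = 1.933 m above the base.
Overturning moment M_o = P_a × H/3 = 96.73 × 1.933 = 187.0.
Resisting moment M_r = W × 1.58 = 289.5 × 1.58 = 457.4.
FS_overturning = M_r/M_o = 457.4/187.0 = 2.446.

2.45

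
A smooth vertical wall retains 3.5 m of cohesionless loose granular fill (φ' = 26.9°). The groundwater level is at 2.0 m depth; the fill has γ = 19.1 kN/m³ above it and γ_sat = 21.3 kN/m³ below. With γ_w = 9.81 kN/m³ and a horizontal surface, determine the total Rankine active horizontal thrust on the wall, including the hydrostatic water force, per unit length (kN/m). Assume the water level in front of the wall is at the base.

K_a = tan²(45° − φ/2) = 0.3770.
γ' = 21.3 − 9.81 = 11.49 kN/m³. Depth below WT = 1.5 m.
σ'_h at WT = K_a γ d_w = 14.40 kPa; at base = 14.40 + K_a γ' × 1.5 = 20.90 kPa.
P₁ (0–2.0 m) = ½×14.40×2.0 = 14.40. P₂ (2.0–3.5 m) = ½(14.40+20.90)×1.5 = 26.48.
P_w = ½ γ_w h₂² = 0.5×9.81×1.5² = 11.04. Total = 14.40+26.48+11.04 = 51.91 kN/m.

51.9 kN/m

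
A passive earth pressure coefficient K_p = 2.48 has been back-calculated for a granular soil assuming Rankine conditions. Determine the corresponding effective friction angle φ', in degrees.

K_p = (1+sin φ)/(1−sin φ) ⇒ sin φ = (K_p − 1)/(K_p + 1) = 0.4253.
φ = arcsin(0.4253) = 25.17°.

25.2°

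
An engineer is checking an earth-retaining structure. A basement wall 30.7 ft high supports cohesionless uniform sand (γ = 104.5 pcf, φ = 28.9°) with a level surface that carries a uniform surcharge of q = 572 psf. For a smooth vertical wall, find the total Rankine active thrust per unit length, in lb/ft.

K_a = tan²(45° − φ/2) = 0.3484.
Soil triangle: ½ K_a γ H² = 0.5×0.3484×104.5×30.7² = 17160 lb/ft.
Surcharge rectangle: K_a q H = 0.3484×572×30.7 = 6117 lb/ft.
Total = 17160 + 6117 = 23270 lb/ft.

23300 lb/ft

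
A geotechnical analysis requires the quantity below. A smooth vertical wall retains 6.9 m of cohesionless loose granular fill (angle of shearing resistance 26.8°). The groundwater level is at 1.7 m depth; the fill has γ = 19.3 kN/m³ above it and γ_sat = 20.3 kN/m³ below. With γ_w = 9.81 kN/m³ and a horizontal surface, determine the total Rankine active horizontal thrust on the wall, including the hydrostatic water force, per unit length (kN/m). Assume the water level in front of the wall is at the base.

261 kN/m

K_a = tan²(45° − φ/2) = 0.3785.
γ' = 20.3 − 9.81 = 10.49 kN/m³. Depth below WT = 5.2 m.
σ'_h at WT = K_a γ d_w = 12.42 kPa; at base = 12.42 + K_a γ' × 5.2 = 33.06 kPa.
P₁ (0–1.7 m) = ½×12.42×1.7 = 10.56. P₂ (1.7–6.9 m) = ½(12.42+33.06)×5.2 = 118.2.
P_w = ½ γ_w h₂² = 0.5×9.81×5.2² = 132.6. Total = 10.56+118.2+132.6 = 261.4 kN/m.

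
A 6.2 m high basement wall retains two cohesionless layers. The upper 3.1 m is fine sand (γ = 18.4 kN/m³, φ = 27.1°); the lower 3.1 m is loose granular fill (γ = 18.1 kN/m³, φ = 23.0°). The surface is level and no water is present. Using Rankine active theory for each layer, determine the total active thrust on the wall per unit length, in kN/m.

149 kN/m

K_a1 = tan²(45°−27.1°/2) = 0.3741; K_a2 = tan²(45°−23.0°/2) = 0.4381.
Layer 1: σ at base = K_a1 γ₁ h₁ = 21.34 kPa; P₁ = ½×21.34×3.1 = 33.07.
Layer 2: σ_v at top = γ₁h₁ = 57.04; σ_h top = K_a2×57.04 = 24.99; σ_h base = K_a2×(57.04+18.1×3.1) = 49.57.
P₂ = ½(24.99+49.57)×3.1 = 115.6. Total P_a = 33.07+115.6 = 148.6 kN/m.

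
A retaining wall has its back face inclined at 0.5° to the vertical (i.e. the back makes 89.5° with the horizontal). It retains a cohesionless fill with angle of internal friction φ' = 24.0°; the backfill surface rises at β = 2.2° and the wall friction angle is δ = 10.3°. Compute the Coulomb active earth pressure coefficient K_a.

K_a = sin²(α+φ) / [sin²α · sin(α−δ) · (1 + √{sin(φ+δ)sin(φ−β) / (sin(α−δ)sin(α+β))})²].
With α = 89.5°, φ = 24.0°, δ = 10.3°, β = 2.2°: K_a = 0.4008.

0.401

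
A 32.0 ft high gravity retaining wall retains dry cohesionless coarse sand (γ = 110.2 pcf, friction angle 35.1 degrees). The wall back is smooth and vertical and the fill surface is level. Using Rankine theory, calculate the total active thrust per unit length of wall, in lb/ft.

K_a = tan²(45° − φ/2) = 0.2698.
P_a = ½ K_a γ H² = 0.5 × 0.2698 × 110.2 × 32.0² = 15220 lb/ft.

15200 lb/ft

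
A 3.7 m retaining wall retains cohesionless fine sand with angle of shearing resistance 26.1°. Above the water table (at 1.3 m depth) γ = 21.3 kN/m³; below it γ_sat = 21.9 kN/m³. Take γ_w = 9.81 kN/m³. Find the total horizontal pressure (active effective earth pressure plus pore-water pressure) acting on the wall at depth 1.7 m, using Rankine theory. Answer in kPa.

16.6 kPa

K_a = (1 − sin φ)/(1 + sin φ) = 0.3889.
γ' = 21.9 − 9.81 = 12.09 kN/m³.
Effective vertical stress at 1.7 m: σ'_v = 21.3×1.3 + 12.09×0.400 = 32.53 kPa.
σ'_h = K_a σ'_v = 0.3889 × 32.53 = 12.65 kPa; u = γ_w × 0.400 = 3.924 kPa.
Total σ_h = 12.65 + 3.924 = 16.57 kPa.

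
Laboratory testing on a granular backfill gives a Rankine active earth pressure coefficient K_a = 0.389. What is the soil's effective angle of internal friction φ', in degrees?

K_a = tan²(45° − φ/2) ⇒ 45° − φ/2 = arctan(√0.389) = 31.95°.
φ = 2(45° − 31.95°) = 26.10°.

26.1°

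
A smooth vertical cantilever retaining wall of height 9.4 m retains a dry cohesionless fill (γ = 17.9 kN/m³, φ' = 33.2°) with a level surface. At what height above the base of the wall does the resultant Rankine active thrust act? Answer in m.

3.13 m

K_a = 0.2924.
The pressure distribution is triangular, so the resultant acts at H/3 above the base = 9.4/3 = 3.133 m.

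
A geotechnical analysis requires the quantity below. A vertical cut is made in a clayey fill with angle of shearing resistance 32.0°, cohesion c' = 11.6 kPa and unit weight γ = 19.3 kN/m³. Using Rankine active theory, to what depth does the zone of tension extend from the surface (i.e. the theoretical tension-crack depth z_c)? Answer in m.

2.17 m

K_a = tan²(45° − 32.0°/2) = 0.3073; √K_a = 0.5543.
The active pressure is zero where K_a γ z = 2c√K_a, so z_c = 2c/(γ√K_a) = 2×11.6/(19.3×0.5543) = 2.169 m.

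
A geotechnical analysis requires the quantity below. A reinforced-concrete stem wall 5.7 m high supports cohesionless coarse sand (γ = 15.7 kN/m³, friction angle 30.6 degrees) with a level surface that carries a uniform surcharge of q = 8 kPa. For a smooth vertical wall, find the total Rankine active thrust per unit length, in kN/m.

97.8 kN/m

K_a = tan²(45° − φ/2) = 0.3253.
Soil triangle: ½ K_a γ H² = 0.5×0.3253×15.7×5.7² = 82.98 kN/m.
Surcharge rectangle: K_a q H = 0.3253×8×5.7 = 14.84 kN/m.
Total = 82.98 + 14.84 = 97.81 kN/m.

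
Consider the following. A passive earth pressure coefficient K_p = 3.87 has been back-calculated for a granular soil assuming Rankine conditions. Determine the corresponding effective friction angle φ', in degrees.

K_p = (1+sin φ)/(1−sin φ) ⇒ sin φ = (K_p − 1)/(K_p + 1) = 0.5893.
φ = arcsin(0.5893) = 36.11°.

36.1°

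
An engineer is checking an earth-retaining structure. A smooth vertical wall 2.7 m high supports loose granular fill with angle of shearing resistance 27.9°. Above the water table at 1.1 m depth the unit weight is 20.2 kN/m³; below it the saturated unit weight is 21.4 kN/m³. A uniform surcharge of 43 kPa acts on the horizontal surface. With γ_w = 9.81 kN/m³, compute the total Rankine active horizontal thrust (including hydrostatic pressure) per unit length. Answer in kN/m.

K_a = tan²(45° − φ/2) = 0.3625.
γ' = 21.4 − 9.81 = 11.59 kN/m³. h₂ = H − d_w = 1.6 m.
σ'_h: at surface K_a·q = 15.59; at WT K_a(q+γd_w) = 23.64; at base K_a(q+γd_w+γ'h₂) = 30.36 kPa.
P₁ = ½(15.59+23.64)×1.1 = 21.57; P₂ = ½(23.64+30.36)×1.6 = 43.20; P_w = ½γ_w h₂² = 12.56.
Total = 21.57+43.20+12.56 = 77.33 kN/m.

77.3 kN/m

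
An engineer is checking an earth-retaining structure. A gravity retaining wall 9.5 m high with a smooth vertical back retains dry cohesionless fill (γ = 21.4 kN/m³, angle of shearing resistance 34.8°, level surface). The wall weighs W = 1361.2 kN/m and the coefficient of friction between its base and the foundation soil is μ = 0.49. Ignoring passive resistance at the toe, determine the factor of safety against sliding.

2.53

K_a = tan²(45° − 34.8°/2) = 0.2733.
P_a = ½K_aγH² = 0.5×0.2733×21.4×9.5² = 263.9 kN/m, acting at H/3 = 3.167 m above the base.
FS_sliding = μW / P_a = 0.49×1361.2 / 263.9 = 2.527.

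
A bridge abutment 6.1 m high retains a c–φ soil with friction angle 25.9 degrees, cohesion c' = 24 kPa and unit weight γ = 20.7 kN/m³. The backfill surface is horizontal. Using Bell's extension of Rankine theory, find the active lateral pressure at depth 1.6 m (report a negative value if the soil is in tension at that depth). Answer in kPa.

-17.1 kPa

K_a = (1 − sin φ)/(1 + sin φ) = 0.3920.
σ_a = K_a γ z − 2c√K_a = 0.3920×20.7×1.6 − 2×24×0.6261 = -17.07 kPa.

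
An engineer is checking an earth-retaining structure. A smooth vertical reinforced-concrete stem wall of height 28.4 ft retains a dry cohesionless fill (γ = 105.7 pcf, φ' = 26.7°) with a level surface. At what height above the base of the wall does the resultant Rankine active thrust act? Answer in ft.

9.47 ft

K_a = 0.3800.
The pressure distribution is triangular, so the resultant acts at H/3 above the base = 28.4/3 = 9.467 ft.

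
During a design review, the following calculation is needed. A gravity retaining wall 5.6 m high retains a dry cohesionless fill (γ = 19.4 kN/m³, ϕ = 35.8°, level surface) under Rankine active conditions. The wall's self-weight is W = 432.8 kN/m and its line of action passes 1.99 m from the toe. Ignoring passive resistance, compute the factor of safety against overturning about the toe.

5.79

K_a = tan²(45° − 35.8°/2) = 0.2619.
P_a = ½K_aγH² = 0.5×0.2619×19.4×5.6² = 79.66 kN/m, acting at H/3 = 1.867 m above the base.
Overturning moment M_o = P_a × H/3 = 79.66 × 1.867 = 148.7.
Resisting moment M_r = W × 1.99 = 432.8 × 1.99 = 861.3.
FS_overturning = M_r/M_o = 861.3/148.7 = 5.792.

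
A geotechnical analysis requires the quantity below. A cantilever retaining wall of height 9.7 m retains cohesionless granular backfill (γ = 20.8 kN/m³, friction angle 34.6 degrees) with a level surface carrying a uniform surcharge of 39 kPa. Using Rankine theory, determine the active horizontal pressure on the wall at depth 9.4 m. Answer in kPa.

64.6 kPa

K_a = (1 − sin φ)/(1 + sin φ) = 0.2756.
σ_v = γz + q = 20.8 × 9.4 + 39 = 234.5 kPa.
σ_h = K_a σ_v = 0.2756 × 234.5 = 64.64 kPa.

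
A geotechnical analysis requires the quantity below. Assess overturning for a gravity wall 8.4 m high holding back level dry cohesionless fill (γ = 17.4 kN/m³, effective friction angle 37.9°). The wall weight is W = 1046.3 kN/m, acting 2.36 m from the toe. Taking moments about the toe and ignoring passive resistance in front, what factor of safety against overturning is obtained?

K_a = tan²(45° − 37.9°/2) = 0.2389.
P_a = ½K_aγH² = 0.5×0.2389×17.4×8.4² = 146.7 kN/m, acting at H/3 = 2.800 m above the base.
Overturning moment M_o = P_a × H/3 = 146.7 × 2.800 = 410.7.
Resisting moment M_r = W × 2.36 = 1046.3 × 2.36 = 2469.
FS_overturning = M_r/M_o = 2469/410.7 = 6.012.

6.01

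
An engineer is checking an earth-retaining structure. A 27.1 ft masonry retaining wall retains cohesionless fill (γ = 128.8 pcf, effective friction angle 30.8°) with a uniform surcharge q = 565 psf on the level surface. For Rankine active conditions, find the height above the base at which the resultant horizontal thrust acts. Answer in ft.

10.1 ft

K_a = 0.3227.
Triangular part P₁ = ½K_aγH² = 15260 at H/3 = 9.033 ft; rectangular part P₂ = K_a q H = 4941 at H/2 = 13.55 ft.
ȳ = (P₁·9.033 + P₂·13.55)/(P₁+P₂) = 10.14 ft.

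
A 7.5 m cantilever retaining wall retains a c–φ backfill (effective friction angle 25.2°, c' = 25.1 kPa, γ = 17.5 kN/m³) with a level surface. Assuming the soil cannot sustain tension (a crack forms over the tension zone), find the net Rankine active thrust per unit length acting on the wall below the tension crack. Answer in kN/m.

31.3 kN/m

K_a = 0.4027; √K_a = 0.6346.
Tension-crack depth z_c = 2c/(γ√K_a) = 2×25.1/(17.5×0.6346) = 4.520 m.
σ_a at base = K_a γ H − 2c√K_a = 0.4027×17.5×7.5 − 2×25.1×0.6346 = 21.00 kPa.
P_a = ½ × 21.00 × (H − z_c) = 0.5×21.00×2.980 = 31.29 kN/m.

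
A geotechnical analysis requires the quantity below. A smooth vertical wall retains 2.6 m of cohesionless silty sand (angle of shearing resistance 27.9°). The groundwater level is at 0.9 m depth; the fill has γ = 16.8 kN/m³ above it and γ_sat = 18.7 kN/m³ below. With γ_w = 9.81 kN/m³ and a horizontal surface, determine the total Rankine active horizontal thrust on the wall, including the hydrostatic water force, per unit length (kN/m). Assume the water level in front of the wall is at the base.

K_a = tan²(45° − φ/2) = 0.3625.
γ' = 18.7 − 9.81 = 8.890 kN/m³. Depth below WT = 1.7 m.
σ'_h at WT = K_a γ d_w = 5.480 kPa; at base = 5.480 + K_a γ' × 1.7 = 10.96 kPa.
P₁ (0–0.9 m) = ½×5.480×0.9 = 2.466. P₂ (0.9–2.6 m) = ½(5.480+10.96)×1.7 = 13.97.
P_w = ½ γ_w h₂² = 0.5×9.81×1.7² = 14.18. Total = 2.466+13.97+14.18 = 30.61 kN/m.

30.6 kN/m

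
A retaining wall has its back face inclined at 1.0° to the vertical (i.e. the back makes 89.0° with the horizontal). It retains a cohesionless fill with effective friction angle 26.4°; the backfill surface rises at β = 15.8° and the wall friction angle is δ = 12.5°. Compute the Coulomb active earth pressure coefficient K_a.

K_a = sin²(α+φ) / [sin²α · sin(α−δ) · (1 + √{sin(φ+δ)sin(φ−β) / (sin(α−δ)sin(α+β))})²].
With α = 89.0°, φ = 26.4°, δ = 12.5°, β = 15.8°: K_a = 0.4602.

0.460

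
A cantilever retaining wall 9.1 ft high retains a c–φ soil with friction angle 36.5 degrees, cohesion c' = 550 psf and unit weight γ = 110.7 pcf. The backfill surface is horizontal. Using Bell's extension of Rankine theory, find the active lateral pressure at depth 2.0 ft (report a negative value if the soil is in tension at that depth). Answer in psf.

K_a = (1 − sin φ)/(1 + sin φ) = 0.2541.
σ_a = K_a γ z − 2c√K_a = 0.2541×110.7×2.0 − 2×550×0.5040 = -498.2 psf.

-498 psf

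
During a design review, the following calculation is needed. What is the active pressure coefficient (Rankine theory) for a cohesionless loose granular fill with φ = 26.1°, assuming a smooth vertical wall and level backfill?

K_a = tan²(45° − φ/2) = tan²(31.95°) = 0.3889.

0.389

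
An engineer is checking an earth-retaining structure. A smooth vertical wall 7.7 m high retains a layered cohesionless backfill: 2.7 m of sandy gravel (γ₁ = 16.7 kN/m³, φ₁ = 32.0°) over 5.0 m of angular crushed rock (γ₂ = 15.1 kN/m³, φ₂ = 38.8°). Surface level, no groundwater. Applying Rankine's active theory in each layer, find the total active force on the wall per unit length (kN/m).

114 kN/m

K_a1 = tan²(45°−32.0°/2) = 0.3073; K_a2 = tan²(45°−38.8°/2) = 0.2296.
Layer 1: σ at base = K_a1 γ₁ h₁ = 13.85 kPa; P₁ = ½×13.85×2.7 = 18.70.
Layer 2: σ_v at top = γ₁h₁ = 45.09; σ_h top = K_a2×45.09 = 10.35; σ_h base = K_a2×(45.09+15.1×5.0) = 27.68.
P₂ = ½(10.35+27.68)×5.0 = 95.08. Total P_a = 18.70+95.08 = 113.8 kN/m.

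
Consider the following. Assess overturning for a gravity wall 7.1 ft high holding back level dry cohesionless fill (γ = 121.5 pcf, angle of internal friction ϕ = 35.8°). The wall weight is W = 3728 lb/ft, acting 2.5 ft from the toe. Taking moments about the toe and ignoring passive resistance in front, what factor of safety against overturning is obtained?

4.91

K_a = tan²(45° − 35.8°/2) = 0.2619.
P_a = ½K_aγH² = 0.5×0.2619×121.5×7.1² = 801.9 lb/ft, acting at H/3 = 2.367 ft above the base.
Overturning moment M_o = P_a × H/3 = 801.9 × 2.367 = 1898.
Resisting moment M_r = W × 2.5 = 3728 × 2.5 = 9320.
FS_overturning = M_r/M_o = 9320/1898 = 4.911.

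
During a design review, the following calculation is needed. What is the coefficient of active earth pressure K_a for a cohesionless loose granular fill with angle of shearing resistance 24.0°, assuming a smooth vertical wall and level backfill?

K_a = (1 − sin φ)/(1 + sin φ) = (1 − sin 24.0°)/(1 + sin 24.0°) = 0.4217.

0.422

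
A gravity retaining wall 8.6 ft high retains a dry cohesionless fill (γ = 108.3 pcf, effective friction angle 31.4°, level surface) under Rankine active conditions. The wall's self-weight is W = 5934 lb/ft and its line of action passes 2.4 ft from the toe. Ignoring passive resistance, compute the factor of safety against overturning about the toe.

K_a = tan²(45° − 31.4°/2) = 0.3149.
P_a = ½K_aγH² = 0.5×0.3149×108.3×8.6² = 1261 lb/ft, acting at H/3 = 2.867 ft above the base.
Overturning moment M_o = P_a × H/3 = 1261 × 2.867 = 3615.
Resisting moment M_r = W × 2.4 = 5934 × 2.4 = 14240.
FS_overturning = M_r/M_o = 14240/3615 = 3.939.

3.94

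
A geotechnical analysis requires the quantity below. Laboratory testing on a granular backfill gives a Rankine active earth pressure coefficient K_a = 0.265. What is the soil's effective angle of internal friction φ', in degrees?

K_a = tan²(45° − φ/2) ⇒ 45° − φ/2 = arctan(√0.265) = 27.24°.
φ = 2(45° − 27.24°) = 35.52°.

35.5°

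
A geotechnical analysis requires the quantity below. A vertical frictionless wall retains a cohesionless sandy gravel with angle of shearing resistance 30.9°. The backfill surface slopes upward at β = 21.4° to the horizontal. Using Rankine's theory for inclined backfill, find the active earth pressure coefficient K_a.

K_a = cos β · (cos β − √(cos²β − cos²φ)) / (cos β + √(cos²β − cos²φ)).
cos β = 0.9311, cos φ = 0.8581, √(cos²β − cos²φ) = 0.3614.
K_a = 0.9311 × (0.9311 − 0.3614)/(0.9311 + 0.3614) = 0.4104.

0.410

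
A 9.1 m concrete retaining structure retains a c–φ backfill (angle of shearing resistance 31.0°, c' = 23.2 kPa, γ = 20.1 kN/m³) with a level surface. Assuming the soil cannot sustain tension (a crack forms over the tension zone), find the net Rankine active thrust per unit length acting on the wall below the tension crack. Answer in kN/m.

81.1 kN/m

K_a = 0.3201; √K_a = 0.5658.
Tension-crack depth z_c = 2c/(γ√K_a) = 2×23.2/(20.1×0.5658) = 4.080 m.
σ_a at base = K_a γ H − 2c√K_a = 0.3201×20.1×9.1 − 2×23.2×0.5658 = 32.30 kPa.
P_a = ½ × 32.30 × (H − z_c) = 0.5×32.30×5.020 = 81.06 kN/m.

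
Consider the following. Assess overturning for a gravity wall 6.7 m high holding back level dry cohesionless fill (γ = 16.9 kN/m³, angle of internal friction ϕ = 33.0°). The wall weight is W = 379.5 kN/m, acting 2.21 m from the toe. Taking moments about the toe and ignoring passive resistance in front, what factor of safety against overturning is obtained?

3.36

K_a = tan²(45° − 33.0°/2) = 0.2948.
P_a = ½K_aγH² = 0.5×0.2948×16.9×6.7² = 111.8 kN/m, acting at H/3 = 2.233 m above the base.
Overturning moment M_o = P_a × H/3 = 111.8 × 2.233 = 249.7.
Resisting moment M_r = W × 2.21 = 379.5 × 2.21 = 838.7.
FS_overturning = M_r/M_o = 838.7/249.7 = 3.358.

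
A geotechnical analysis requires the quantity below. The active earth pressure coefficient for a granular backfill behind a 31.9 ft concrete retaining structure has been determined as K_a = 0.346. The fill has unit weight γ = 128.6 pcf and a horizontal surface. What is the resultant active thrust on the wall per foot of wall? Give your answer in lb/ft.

22600 lb/ft

P = ½ K_a γ H² = 0.5 × 0.346 × 128.6 × 31.9² = 22640 lb/ft.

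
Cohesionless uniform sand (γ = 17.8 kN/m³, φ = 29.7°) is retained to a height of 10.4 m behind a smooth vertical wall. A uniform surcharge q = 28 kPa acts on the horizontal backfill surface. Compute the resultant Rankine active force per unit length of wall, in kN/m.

K_a = tan²(45° − φ/2) = 0.3374.
Soil triangle: ½ K_a γ H² = 0.5×0.3374×17.8×10.4² = 324.8 kN/m.
Surcharge rectangle: K_a q H = 0.3374×28×10.4 = 98.25 kN/m.
Total = 324.8 + 98.25 = 423.0 kN/m.

423 kN/m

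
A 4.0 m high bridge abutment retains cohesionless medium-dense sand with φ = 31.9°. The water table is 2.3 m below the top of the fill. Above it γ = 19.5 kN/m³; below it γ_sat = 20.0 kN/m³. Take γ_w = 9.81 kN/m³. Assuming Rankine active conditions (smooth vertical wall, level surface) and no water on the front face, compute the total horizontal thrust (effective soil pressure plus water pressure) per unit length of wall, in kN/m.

58.2 kN/m

K_a = tan²(45° − φ/2) = 0.3085.
γ' = 20.0 − 9.81 = 10.19 kN/m³. Depth below WT = 1.7 m.
σ'_h at WT = K_a γ d_w = 13.84 kPa; at base = 13.84 + K_a γ' × 1.7 = 19.18 kPa.
P₁ (0–2.3 m) = ½×13.84×2.3 = 15.91. P₂ (2.3–4.0 m) = ½(13.84+19.18)×1.7 = 28.07.
P_w = ½ γ_w h₂² = 0.5×9.81×1.7² = 14.18. Total = 15.91+28.07+14.18 = 58.15 kN/m.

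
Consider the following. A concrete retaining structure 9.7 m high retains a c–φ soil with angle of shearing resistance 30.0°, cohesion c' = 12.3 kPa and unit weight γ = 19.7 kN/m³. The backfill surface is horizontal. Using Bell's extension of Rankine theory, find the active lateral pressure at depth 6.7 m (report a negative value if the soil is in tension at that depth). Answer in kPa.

29.8 kPa

K_a = (1 − sin φ)/(1 + sin φ) = 0.3333.
σ_a = K_a γ z − 2c√K_a = 0.3333×19.7×6.7 − 2×12.3×0.5774 = 29.79 kPa.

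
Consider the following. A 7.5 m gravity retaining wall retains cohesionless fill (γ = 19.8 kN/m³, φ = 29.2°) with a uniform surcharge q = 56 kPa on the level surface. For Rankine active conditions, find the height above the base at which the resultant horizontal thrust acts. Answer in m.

K_a = 0.3442.
Triangular part P₁ = ½K_aγH² = 191.7 at H/3 = 2.500 m; rectangular part P₂ = K_a q H = 144.6 at H/2 = 3.750 m.
ȳ = (P₁·2.500 + P₂·3.750)/(P₁+P₂) = 3.037 m.

3.04 m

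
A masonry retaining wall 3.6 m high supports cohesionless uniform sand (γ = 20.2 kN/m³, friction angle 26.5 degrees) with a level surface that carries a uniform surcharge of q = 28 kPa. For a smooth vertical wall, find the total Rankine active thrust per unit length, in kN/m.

K_a = tan²(45° − φ/2) = 0.3829.
Soil triangle: ½ K_a γ H² = 0.5×0.3829×20.2×3.6² = 50.12 kN/m.
Surcharge rectangle: K_a q H = 0.3829×28×3.6 = 38.60 kN/m.
Total = 50.12 + 38.60 = 88.72 kN/m.

88.7 kN/m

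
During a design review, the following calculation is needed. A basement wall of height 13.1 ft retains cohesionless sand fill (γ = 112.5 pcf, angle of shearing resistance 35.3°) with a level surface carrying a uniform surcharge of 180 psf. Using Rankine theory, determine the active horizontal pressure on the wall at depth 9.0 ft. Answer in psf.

319 psf

K_a = (1 − sin φ)/(1 + sin φ) = 0.2675.
σ_v = γz + q = 112.5 × 9.0 + 180 = 1192 psf.
σ_h = K_a σ_v = 0.2675 × 1192 = 319.0 psf.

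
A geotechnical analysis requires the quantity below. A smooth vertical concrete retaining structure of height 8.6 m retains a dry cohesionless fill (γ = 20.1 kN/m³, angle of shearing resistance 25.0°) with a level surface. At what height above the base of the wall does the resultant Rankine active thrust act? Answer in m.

K_a = 0.4059.
The pressure distribution is triangular, so the resultant acts at H/3 above the base = 8.6/3 = 2.867 m.

2.87 m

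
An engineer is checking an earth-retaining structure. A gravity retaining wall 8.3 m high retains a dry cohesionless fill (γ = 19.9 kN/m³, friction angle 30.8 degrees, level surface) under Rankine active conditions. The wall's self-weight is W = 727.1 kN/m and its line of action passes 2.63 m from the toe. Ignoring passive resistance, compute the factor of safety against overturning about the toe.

K_a = tan²(45° − 30.8°/2) = 0.3227.
P_a = ½K_aγH² = 0.5×0.3227×19.9×8.3² = 221.2 kN/m, acting at H/3 = 2.767 m above the base.
Overturning moment M_o = P_a × H/3 = 221.2 × 2.767 = 612.0.
Resisting moment M_r = W × 2.63 = 727.1 × 2.63 = 1912.
FS_overturning = M_r/M_o = 1912/612.0 = 3.125.

3.12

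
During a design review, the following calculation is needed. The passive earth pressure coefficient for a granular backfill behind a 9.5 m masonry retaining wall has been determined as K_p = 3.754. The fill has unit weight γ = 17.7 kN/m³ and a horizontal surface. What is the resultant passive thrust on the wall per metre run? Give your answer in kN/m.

3000 kN/m

P = ½ K_p γ H² = 0.5 × 3.754 × 17.7 × 9.5² = 2998 kN/m.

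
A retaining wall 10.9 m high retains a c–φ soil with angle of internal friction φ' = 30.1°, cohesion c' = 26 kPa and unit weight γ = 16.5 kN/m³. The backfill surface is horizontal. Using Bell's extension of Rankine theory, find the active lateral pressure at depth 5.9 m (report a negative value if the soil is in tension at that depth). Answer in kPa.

2.36 kPa

K_a = (1 − sin φ)/(1 + sin φ) = 0.3320.
σ_a = K_a γ z − 2c√K_a = 0.3320×16.5×5.9 − 2×26×0.5762 = 2.358 kPa.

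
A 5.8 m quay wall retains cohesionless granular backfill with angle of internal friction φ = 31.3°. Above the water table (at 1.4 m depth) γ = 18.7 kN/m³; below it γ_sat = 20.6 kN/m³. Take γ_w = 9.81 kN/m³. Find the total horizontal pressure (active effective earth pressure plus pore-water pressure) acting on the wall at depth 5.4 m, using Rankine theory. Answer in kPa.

61.2 kPa

K_a = (1 − sin φ)/(1 + sin φ) = 0.3162.
γ' = 20.6 − 9.81 = 10.79 kN/m³.
Effective vertical stress at 5.4 m: σ'_v = 18.7×1.4 + 10.79×4.00 = 69.34 kPa.
σ'_h = K_a σ'_v = 0.3162 × 69.34 = 21.93 kPa; u = γ_w × 4.00 = 39.24 kPa.
Total σ_h = 21.93 + 39.24 = 61.17 kPa.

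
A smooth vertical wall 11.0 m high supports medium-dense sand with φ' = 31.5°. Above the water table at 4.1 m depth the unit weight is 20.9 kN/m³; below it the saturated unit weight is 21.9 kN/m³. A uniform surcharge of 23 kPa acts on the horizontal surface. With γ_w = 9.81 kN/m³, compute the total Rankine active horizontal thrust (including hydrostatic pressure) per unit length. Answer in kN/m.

644 kN/m

K_a = tan²(45° − φ/2) = 0.3136.
γ' = 21.9 − 9.81 = 12.09 kN/m³. h₂ = H − d_w = 6.9 m.
σ'_h: at surface K_a·q = 7.213; at WT K_a(q+γd_w) = 34.09; at base K_a(q+γd_w+γ'h₂) = 60.25 kPa.
P₁ = ½(7.213+34.09)×4.1 = 84.67; P₂ = ½(34.09+60.25)×6.9 = 325.5; P_w = ½γ_w h₂² = 233.5.
Total = 84.67+325.5+233.5 = 643.7 kN/m.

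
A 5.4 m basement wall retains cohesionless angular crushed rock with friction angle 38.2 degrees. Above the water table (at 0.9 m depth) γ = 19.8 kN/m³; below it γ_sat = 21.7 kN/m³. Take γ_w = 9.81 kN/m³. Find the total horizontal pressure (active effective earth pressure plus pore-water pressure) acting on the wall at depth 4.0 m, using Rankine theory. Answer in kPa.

43.3 kPa

K_a = (1 − sin φ)/(1 + sin φ) = 0.2358.
γ' = 21.7 − 9.81 = 11.89 kN/m³.
Effective vertical stress at 4.0 m: σ'_v = 19.8×0.9 + 11.89×3.10 = 54.68 kPa.
σ'_h = K_a σ'_v = 0.2358 × 54.68 = 12.89 kPa; u = γ_w × 3.10 = 30.41 kPa.
Total σ_h = 12.89 + 30.41 = 43.30 kPa.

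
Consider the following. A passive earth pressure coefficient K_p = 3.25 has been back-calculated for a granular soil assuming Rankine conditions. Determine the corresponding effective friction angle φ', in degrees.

K_p = (1+sin φ)/(1−sin φ) ⇒ sin φ = (K_p − 1)/(K_p + 1) = 0.5294.
φ = arcsin(0.5294) = 31.97°.

32.0°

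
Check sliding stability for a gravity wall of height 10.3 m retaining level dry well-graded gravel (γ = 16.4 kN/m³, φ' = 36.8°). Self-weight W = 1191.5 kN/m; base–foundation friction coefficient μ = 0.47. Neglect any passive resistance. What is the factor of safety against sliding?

K_a = tan²(45° − 36.8°/2) = 0.2508.
P_a = ½K_aγH² = 0.5×0.2508×16.4×10.3² = 218.1 kN/m, acting at H/3 = 3.433 m above the base.
FS_sliding = μW / P_a = 0.47×1191.5 / 218.1 = 2.567.

2.57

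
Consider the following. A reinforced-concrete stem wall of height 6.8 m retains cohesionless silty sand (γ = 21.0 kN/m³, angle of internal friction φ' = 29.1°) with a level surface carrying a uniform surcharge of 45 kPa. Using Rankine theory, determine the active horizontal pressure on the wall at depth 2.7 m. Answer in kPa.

35.1 kPa

K_a = (1 − sin φ)/(1 + sin φ) = 0.3456.
σ_v = γz + q = 21.0 × 2.7 + 45 = 101.7 kPa.
σ_h = K_a σ_v = 0.3456 × 101.7 = 35.15 kPa.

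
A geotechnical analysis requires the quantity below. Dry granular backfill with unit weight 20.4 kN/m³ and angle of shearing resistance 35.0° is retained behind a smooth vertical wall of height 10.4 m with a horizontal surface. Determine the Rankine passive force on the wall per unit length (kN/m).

4070 kN/m

K_p = tan²(45° + φ/2) = 3.690.
P_p = ½ K_p γ H² = 0.5 × 3.690 × 20.4 × 10.4² = 4071 kN/m.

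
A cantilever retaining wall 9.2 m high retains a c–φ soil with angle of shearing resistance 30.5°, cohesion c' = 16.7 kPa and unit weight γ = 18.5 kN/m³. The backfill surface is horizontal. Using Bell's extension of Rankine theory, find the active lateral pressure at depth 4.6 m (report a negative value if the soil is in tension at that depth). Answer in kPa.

K_a = (1 − sin φ)/(1 + sin φ) = 0.3267.
σ_a = K_a γ z − 2c√K_a = 0.3267×18.5×4.6 − 2×16.7×0.5715 = 8.710 kPa.

8.71 kPa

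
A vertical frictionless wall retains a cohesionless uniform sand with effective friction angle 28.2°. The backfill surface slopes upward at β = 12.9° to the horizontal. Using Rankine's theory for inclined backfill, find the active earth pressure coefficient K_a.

K_a = cos β · (cos β − √(cos²β − cos²φ)) / (cos β + √(cos²β − cos²φ)).
cos β = 0.9748, cos φ = 0.8813, √(cos²β − cos²φ) = 0.4165.
K_a = 0.9748 × (0.9748 − 0.4165)/(0.9748 + 0.4165) = 0.3911.

0.391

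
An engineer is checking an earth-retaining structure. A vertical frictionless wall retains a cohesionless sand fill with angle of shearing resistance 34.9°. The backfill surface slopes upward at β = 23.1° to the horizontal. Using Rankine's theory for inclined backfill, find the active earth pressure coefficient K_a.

0.347

K_a = cos β · (cos β − √(cos²β − cos²φ)) / (cos β + √(cos²β − cos²φ)).
cos β = 0.9198, cos φ = 0.8202, √(cos²β − cos²φ) = 0.4164.
K_a = 0.9198 × (0.9198 − 0.4164)/(0.9198 + 0.4164) = 0.3465.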